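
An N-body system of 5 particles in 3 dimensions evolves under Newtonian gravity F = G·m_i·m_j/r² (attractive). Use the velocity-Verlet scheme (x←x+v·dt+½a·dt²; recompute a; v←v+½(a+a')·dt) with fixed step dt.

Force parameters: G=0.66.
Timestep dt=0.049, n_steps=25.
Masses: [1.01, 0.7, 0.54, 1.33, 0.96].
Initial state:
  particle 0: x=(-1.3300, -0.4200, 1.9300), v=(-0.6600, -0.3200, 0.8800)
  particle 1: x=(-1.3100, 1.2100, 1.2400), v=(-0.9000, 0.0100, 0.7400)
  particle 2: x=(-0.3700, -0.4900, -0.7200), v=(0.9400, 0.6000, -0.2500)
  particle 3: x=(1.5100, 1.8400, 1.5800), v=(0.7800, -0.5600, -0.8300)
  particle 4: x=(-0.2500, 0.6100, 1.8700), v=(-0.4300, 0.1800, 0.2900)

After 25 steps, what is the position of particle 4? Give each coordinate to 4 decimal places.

(-0.9725, 0.8015, 2.1452)

step 0: x0=(-1.3300, -0.4200, 1.9300) x1=(-1.3100, 1.2100, 1.2400) x2=(-0.3700, -0.4900, -0.7200) x3=(1.5100, 1.8400, 1.5800) x4=(-0.2500, 0.6100, 1.8700)
step 1: x0=(-1.3620, -0.4352, 1.9730) x1=(-1.3537, 1.2101, 1.2765) x2=(-0.3240, -0.4605, -0.7320) x3=(1.5480, 1.8124, 1.5393) x4=(-0.2714, 0.6188, 1.8840)
step 2: x0=(-1.3934, -0.4496, 2.0157) x1=(-1.3964, 1.2093, 1.3135) x2=(-0.2780, -0.4307, -0.7434) x3=(1.5854, 1.7845, 1.4987) x4=(-0.2934, 0.6276, 1.8976)
step 3: x0=(-1.4242, -0.4631, 2.0581) x1=(-1.4382, 1.2078, 1.3510) x2=(-0.2320, -0.4007, -0.7543) x3=(1.6224, 1.7563, 1.4580) x4=(-0.3159, 0.6363, 1.9109)
step 4: x0=(-1.4543, -0.4758, 2.1002) x1=(-1.4792, 1.2054, 1.3890) x2=(-0.1861, -0.3704, -0.7646) x3=(1.6589, 1.7278, 1.4174) x4=(-0.3391, 0.6450, 1.9238)
step 5: x0=(-1.4840, -0.4877, 2.1420) x1=(-1.5192, 1.2022, 1.4273) x2=(-0.1402, -0.3399, -0.7745) x3=(1.6949, 1.6991, 1.3769) x4=(-0.3629, 0.6536, 1.9364)
step 6: x0=(-1.5130, -0.4987, 2.1835) x1=(-1.5583, 1.1983, 1.4661) x2=(-0.0944, -0.3092, -0.7838) x3=(1.7304, 1.6702, 1.3364) x4=(-0.3872, 0.6621, 1.9486)
step 7: x0=(-1.5416, -0.5090, 2.2247) x1=(-1.5964, 1.1936, 1.5053) x2=(-0.0486, -0.2783, -0.7927) x3=(1.7656, 1.6410, 1.2959) x4=(-0.4121, 0.6706, 1.9605)
step 8: x0=(-1.5696, -0.5186, 2.2655) x1=(-1.6337, 1.1882, 1.5448) x2=(-0.0028, -0.2472, -0.8010) x3=(1.8002, 1.6117, 1.2555) x4=(-0.4376, 0.6790, 1.9722)
step 9: x0=(-1.5972, -0.5273, 2.3061) x1=(-1.6699, 1.1820, 1.5847) x2=(0.0429, -0.2159, -0.8089) x3=(1.8345, 1.5821, 1.2151) x4=(-0.4638, 0.6872, 1.9836)
step 10: x0=(-1.6243, -0.5354, 2.3464) x1=(-1.7053, 1.1751, 1.6249) x2=(0.0886, -0.1844, -0.8163) x3=(1.8683, 1.5524, 1.1747) x4=(-0.4905, 0.6954, 1.9947)
step 11: x0=(-1.6509, -0.5427, 2.3863) x1=(-1.7396, 1.1674, 1.6655) x2=(0.1342, -0.1526, -0.8232) x3=(1.9018, 1.5225, 1.1345) x4=(-0.5178, 0.7035, 2.0056)
step 12: x0=(-1.6771, -0.5492, 2.4259) x1=(-1.7731, 1.1590, 1.7064) x2=(0.1798, -0.1208, -0.8297) x3=(1.9348, 1.4924, 1.0942) x4=(-0.5458, 0.7114, 2.0163)
step 13: x0=(-1.7028, -0.5551, 2.4651) x1=(-1.8055, 1.1499, 1.7476) x2=(0.2254, -0.0887, -0.8357) x3=(1.9675, 1.4622, 1.0541) x4=(-0.5744, 0.7192, 2.0267)
step 14: x0=(-1.7281, -0.5602, 2.5041) x1=(-1.8369, 1.1401, 1.7890) x2=(0.2710, -0.0564, -0.8412) x3=(1.9998, 1.4318, 1.0139) x4=(-0.6036, 0.7269, 2.0370)
step 15: x0=(-1.7530, -0.5646, 2.5427) x1=(-1.8673, 1.1295, 1.8308) x2=(0.3166, -0.0240, -0.8463) x3=(2.0318, 1.4013, 0.9738) x4=(-0.6335, 0.7345, 2.0472)
step 16: x0=(-1.7776, -0.5684, 2.5810) x1=(-1.8967, 1.1183, 1.8728) x2=(0.3622, 0.0087, -0.8510) x3=(2.0634, 1.3707, 0.9338) x4=(-0.6641, 0.7419, 2.0572)
step 17: x0=(-1.8017, -0.5714, 2.6189) x1=(-1.9251, 1.1063, 1.9150) x2=(0.4078, 0.0414, -0.8552) x3=(2.0946, 1.3400, 0.8938) x4=(-0.6953, 0.7491, 2.0671)
step 18: x0=(-1.8255, -0.5737, 2.6564) x1=(-1.9524, 1.0936, 1.9574) x2=(0.4535, 0.0744, -0.8590) x3=(2.1255, 1.3091, 0.8538) x4=(-0.7273, 0.7563, 2.0769)
step 19: x0=(-1.8489, -0.5754, 2.6937) x1=(-1.9786, 1.0803, 2.0001) x2=(0.4991, 0.1075, -0.8623) x3=(2.1561, 1.2781, 0.8138) x4=(-0.7600, 0.7632, 2.0867)
step 20: x0=(-1.8720, -0.5764, 2.7305) x1=(-2.0037, 1.0662, 2.0429) x2=(0.5448, 0.1408, -0.8651) x3=(2.1864, 1.2471, 0.7739) x4=(-0.7934, 0.7700, 2.0964)
step 21: x0=(-1.8948, -0.5766, 2.7670) x1=(-2.0277, 1.0514, 2.0859) x2=(0.5906, 0.1743, -0.8676) x3=(2.2163, 1.2159, 0.7340) x4=(-0.8276, 0.7767, 2.1061)
step 22: x0=(-1.9172, -0.5762, 2.8032) x1=(-2.0505, 1.0359, 2.1290) x2=(0.6364, 0.2079, -0.8695) x3=(2.2459, 1.1846, 0.6941) x4=(-0.8626, 0.7832, 2.1158)
step 23: x0=(-1.9393, -0.5751, 2.8389) x1=(-2.0722, 1.0197, 2.1723) x2=(0.6823, 0.2417, -0.8710) x3=(2.2752, 1.1532, 0.6542) x4=(-0.8984, 0.7895, 2.1255)
step 24: x0=(-1.9610, -0.5733, 2.8743) x1=(-2.0926, 1.0029, 2.2156) x2=(0.7284, 0.2757, -0.8721) x3=(2.3042, 1.1217, 0.6143) x4=(-0.9350, 0.7956, 2.1353)
step 25: x0=(-1.9825, -0.5708, 2.9093) x1=(-2.1118, 0.9853, 2.2590) x2=(0.7745, 0.3098, -0.8727) x3=(2.3329, 1.0901, 0.5744) x4=(-0.9725, 0.8015, 2.1452)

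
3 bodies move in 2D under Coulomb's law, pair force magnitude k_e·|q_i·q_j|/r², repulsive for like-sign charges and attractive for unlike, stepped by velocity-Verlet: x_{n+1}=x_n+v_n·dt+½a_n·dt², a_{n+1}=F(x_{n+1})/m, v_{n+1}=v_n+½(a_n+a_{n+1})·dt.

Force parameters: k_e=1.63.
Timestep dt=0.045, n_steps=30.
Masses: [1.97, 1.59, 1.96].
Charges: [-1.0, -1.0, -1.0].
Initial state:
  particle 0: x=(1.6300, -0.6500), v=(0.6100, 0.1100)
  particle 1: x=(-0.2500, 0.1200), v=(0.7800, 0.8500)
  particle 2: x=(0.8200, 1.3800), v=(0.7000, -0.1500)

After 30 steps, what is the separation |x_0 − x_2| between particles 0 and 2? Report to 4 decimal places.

2.3647

step 0: x0=(1.6300, -0.6500) x1=(-0.2500, 0.1200) x2=(0.8200, 1.3800)
step 1: x0=(1.6577, -0.6453) x1=(-0.2154, 0.1581) x2=(0.8516, 1.3736)
step 2: x0=(1.6859, -0.6411) x1=(-0.1817, 0.1957) x2=(0.8836, 1.3681)
step 3: x0=(1.7146, -0.6373) x1=(-0.1491, 0.2330) x2=(0.9158, 1.3634)
step 4: x0=(1.7438, -0.6341) x1=(-0.1175, 0.2698) x2=(0.9484, 1.3595)
step 5: x0=(1.7735, -0.6314) x1=(-0.0870, 0.3062) x2=(0.9814, 1.3565)
step 6: x0=(1.8037, -0.6292) x1=(-0.0575, 0.3422) x2=(1.0147, 1.3544)
step 7: x0=(1.8343, -0.6275) x1=(-0.0292, 0.3777) x2=(1.0485, 1.3531)
step 8: x0=(1.8654, -0.6264) x1=(-0.0020, 0.4128) x2=(1.0827, 1.3528)
step 9: x0=(1.8969, -0.6257) x1=(0.0240, 0.4474) x2=(1.1175, 1.3533)
step 10: x0=(1.9289, -0.6256) x1=(0.0489, 0.4816) x2=(1.1527, 1.3546)
step 11: x0=(1.9614, -0.6260) x1=(0.0726, 0.5154) x2=(1.1884, 1.3569)
step 12: x0=(1.9943, -0.6269) x1=(0.0950, 0.5488) x2=(1.2248, 1.3600)
step 13: x0=(2.0276, -0.6284) x1=(0.1162, 0.5818) x2=(1.2616, 1.3640)
step 14: x0=(2.0613, -0.6304) x1=(0.1362, 0.6143) x2=(1.2991, 1.3688)
step 15: x0=(2.0954, -0.6328) x1=(0.1550, 0.6465) x2=(1.3372, 1.3744)
step 16: x0=(2.1298, -0.6358) x1=(0.1725, 0.6784) x2=(1.3759, 1.3809)
step 17: x0=(2.1647, -0.6393) x1=(0.1888, 0.7099) x2=(1.4152, 1.3881)
step 18: x0=(2.1999, -0.6433) x1=(0.2038, 0.7411) x2=(1.4551, 1.3960)
step 19: x0=(2.2355, -0.6478) x1=(0.2177, 0.7720) x2=(1.4957, 1.4047)
step 20: x0=(2.2714, -0.6528) x1=(0.2303, 0.8027) x2=(1.5369, 1.4141)
step 21: x0=(2.3077, -0.6583) x1=(0.2418, 0.8331) x2=(1.5787, 1.4242)
step 22: x0=(2.3443, -0.6642) x1=(0.2522, 0.8633) x2=(1.6211, 1.4349)
step 23: x0=(2.3812, -0.6707) x1=(0.2614, 0.8934) x2=(1.6641, 1.4462)
step 24: x0=(2.4184, -0.6775) x1=(0.2695, 0.9233) x2=(1.7077, 1.4581)
step 25: x0=(2.4559, -0.6849) x1=(0.2766, 0.9530) x2=(1.7519, 1.4706)
step 26: x0=(2.4936, -0.6926) x1=(0.2826, 0.9827) x2=(1.7966, 1.4836)
step 27: x0=(2.5317, -0.7008) x1=(0.2876, 1.0122) x2=(1.8418, 1.4972)
step 28: x0=(2.5700, -0.7095) x1=(0.2917, 1.0417) x2=(1.8875, 1.5112)
step 29: x0=(2.6085, -0.7185) x1=(0.2949, 1.0711) x2=(1.9338, 1.5257)
step 30: x0=(2.6473, -0.7280) x1=(0.2972, 1.1005) x2=(1.9805, 1.5407)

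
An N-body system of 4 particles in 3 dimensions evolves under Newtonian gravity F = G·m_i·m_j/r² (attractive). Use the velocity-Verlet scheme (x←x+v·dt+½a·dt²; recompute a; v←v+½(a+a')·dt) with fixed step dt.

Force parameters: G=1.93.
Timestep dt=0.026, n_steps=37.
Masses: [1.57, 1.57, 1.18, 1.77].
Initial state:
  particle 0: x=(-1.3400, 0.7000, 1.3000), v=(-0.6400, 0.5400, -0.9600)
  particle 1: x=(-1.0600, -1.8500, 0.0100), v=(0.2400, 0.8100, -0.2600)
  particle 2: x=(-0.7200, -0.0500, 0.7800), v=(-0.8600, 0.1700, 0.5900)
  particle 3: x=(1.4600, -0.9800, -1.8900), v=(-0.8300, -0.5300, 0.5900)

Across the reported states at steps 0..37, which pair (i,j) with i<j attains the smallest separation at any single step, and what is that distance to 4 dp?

step 0: x0=(-1.3400, 0.7000, 1.3000) x1=(-1.0600, -1.8500, 0.0100) x2=(-0.7200, -0.0500, 0.7800) x3=(1.4600, -0.9800, -1.8900)
step 1: x0=(-1.3562, 0.7135, 1.2746) x1=(-1.0537, -1.8286, 0.0033) x2=(-0.7428, -0.0453, 0.7956) x3=(1.4383, -0.9938, -1.8745)
step 2: x0=(-1.3716, 0.7258, 1.2485) x1=(-1.0471, -1.8066, -0.0032) x2=(-0.7666, -0.0398, 0.8116) x3=(1.4163, -1.0075, -1.8588)
step 3: x0=(-1.3862, 0.7369, 1.2217) x1=(-1.0404, -1.7840, -0.0096) x2=(-0.7913, -0.0337, 0.8279) x3=(1.3940, -1.0213, -1.8428)
step 4: x0=(-1.3998, 0.7466, 1.1941) x1=(-1.0334, -1.7607, -0.0159) x2=(-0.8171, -0.0266, 0.8446) x3=(1.3714, -1.0350, -1.8265)
step 5: x0=(-1.4126, 0.7550, 1.1659) x1=(-1.0262, -1.7367, -0.0220) x2=(-0.8439, -0.0187, 0.8616) x3=(1.3485, -1.0487, -1.8099)
step 6: x0=(-1.4243, 0.7620, 1.1370) x1=(-1.0189, -1.7121, -0.0280) x2=(-0.8718, -0.0098, 0.8788) x3=(1.3253, -1.0623, -1.7930)
step 7: x0=(-1.4351, 0.7674, 1.1074) x1=(-1.0114, -1.6869, -0.0338) x2=(-0.9008, 0.0003, 0.8962) x3=(1.3018, -1.0759, -1.7758)
step 8: x0=(-1.4448, 0.7712, 1.0774) x1=(-1.0036, -1.6609, -0.0394) x2=(-0.9310, 0.0117, 0.9137) x3=(1.2779, -1.0895, -1.7584)
step 9: x0=(-1.4534, 0.7732, 1.0468) x1=(-0.9957, -1.6344, -0.0449) x2=(-0.9624, 0.0244, 0.9312) x3=(1.2538, -1.1031, -1.7406)
step 10: x0=(-1.4608, 0.7734, 1.0158) x1=(-0.9876, -1.6071, -0.0502) x2=(-0.9951, 0.0387, 0.9486) x3=(1.2293, -1.1166, -1.7226)
step 11: x0=(-1.4671, 0.7715, 0.9844) x1=(-0.9794, -1.5792, -0.0554) x2=(-1.0291, 0.0547, 0.9658) x3=(1.2044, -1.1301, -1.7042)
step 12: x0=(-1.4720, 0.7675, 0.9528) x1=(-0.9709, -1.5506, -0.0604) x2=(-1.0645, 0.0727, 0.9826) x3=(1.1792, -1.1436, -1.6855)
step 13: x0=(-1.4757, 0.7610, 0.9211) x1=(-0.9623, -1.5214, -0.0652) x2=(-1.1013, 0.0928, 0.9990) x3=(1.1537, -1.1570, -1.6665)
step 14: x0=(-1.4779, 0.7520, 0.8894) x1=(-0.9536, -1.4914, -0.0699) x2=(-1.1397, 0.1155, 1.0145) x3=(1.1278, -1.1703, -1.6472)
step 15: x0=(-1.4786, 0.7401, 0.8580) x1=(-0.9446, -1.4608, -0.0744) x2=(-1.1798, 0.1410, 1.0290) x3=(1.1015, -1.1836, -1.6275)
step 16: x0=(-1.4778, 0.7251, 0.8272) x1=(-0.9356, -1.4296, -0.0788) x2=(-1.2215, 0.1697, 1.0420) x3=(1.0748, -1.1968, -1.6076)
step 17: x0=(-1.4753, 0.7065, 0.7973) x1=(-0.9264, -1.3976, -0.0831) x2=(-1.2649, 0.2021, 1.0529) x3=(1.0477, -1.2100, -1.5872)
step 18: x0=(-1.4712, 0.6839, 0.7691) x1=(-0.9170, -1.3650, -0.0872) x2=(-1.3102, 0.2388, 1.0611) x3=(1.0202, -1.2230, -1.5665)
step 19: x0=(-1.4655, 0.6570, 0.7432) x1=(-0.9075, -1.3317, -0.0912) x2=(-1.3571, 0.2802, 1.0654) x3=(0.9923, -1.2360, -1.5455)
step 20: x0=(-1.4583, 0.6252, 0.7209) x1=(-0.8979, -1.2978, -0.0950) x2=(-1.4056, 0.3271, 1.0643) x3=(0.9639, -1.2489, -1.5241)
step 21: x0=(-1.4500, 0.5881, 0.7038) x1=(-0.8881, -1.2631, -0.0988) x2=(-1.4549, 0.3800, 1.0554) x3=(0.9351, -1.2617, -1.5022)
step 22: x0=(-1.4416, 0.5458, 0.6944) x1=(-0.8782, -1.2278, -0.1024) x2=(-1.5039, 0.4386, 1.0356) x3=(0.9058, -1.2743, -1.4801)
step 23: x0=(-1.4349, 0.4996, 0.6956) x1=(-0.8682, -1.1917, -0.1059) x2=(-1.5500, 0.5014, 1.0009) x3=(0.8761, -1.2869, -1.4575)
step 24: x0=(-1.4331, 0.4529, 0.7101) x1=(-0.8581, -1.1550, -0.1094) x2=(-1.5891, 0.5637, 0.9479) x3=(0.8458, -1.2993, -1.4345)
step 25: x0=(-1.4395, 0.4116, 0.7371) x1=(-0.8479, -1.1175, -0.1127) x2=(-1.6166, 0.6176, 0.8774) x3=(0.8151, -1.3115, -1.4110)
step 26: x0=(-1.4551, 0.3809, 0.7712) x1=(-0.8376, -1.0793, -0.1159) x2=(-1.6313, 0.6562, 0.7965) x3=(0.7838, -1.3236, -1.3871)
step 27: x0=(-1.4780, 0.3616, 0.8061) x1=(-0.8272, -1.0404, -0.1190) x2=(-1.6354, 0.6784, 0.7139) x3=(0.7520, -1.3355, -1.3628)
step 28: x0=(-1.5056, 0.3516, 0.8376) x1=(-0.8168, -1.0007, -0.1219) x2=(-1.6326, 0.6869, 0.6349) x3=(0.7196, -1.3471, -1.3380)
step 29: x0=(-1.5356, 0.3485, 0.8642) x1=(-0.8063, -0.9604, -0.1247) x2=(-1.6258, 0.6850, 0.5615) x3=(0.6866, -1.3586, -1.3128)
step 30: x0=(-1.5666, 0.3502, 0.8856) x1=(-0.7957, -0.9194, -0.1274) x2=(-1.6168, 0.6755, 0.4942) x3=(0.6531, -1.3698, -1.2870)
step 31: x0=(-1.5979, 0.3550, 0.9020) x1=(-0.7851, -0.8778, -0.1300) x2=(-1.6066, 0.6605, 0.4325) x3=(0.6189, -1.3807, -1.2607)
step 32: x0=(-1.6288, 0.3620, 0.9138) x1=(-0.7746, -0.8355, -0.1325) x2=(-1.5959, 0.6412, 0.3761) x3=(0.5842, -1.3912, -1.2340)
step 33: x0=(-1.6591, 0.3704, 0.9214) x1=(-0.7640, -0.7926, -0.1349) x2=(-1.5851, 0.6188, 0.3243) x3=(0.5488, -1.4015, -1.2067)
step 34: x0=(-1.6885, 0.3797, 0.9253) x1=(-0.7535, -0.7491, -0.1372) x2=(-1.5744, 0.5938, 0.2767) x3=(0.5127, -1.4114, -1.1788)
step 35: x0=(-1.7170, 0.3895, 0.9256) x1=(-0.7431, -0.7050, -0.1395) x2=(-1.5639, 0.5667, 0.2327) x3=(0.4760, -1.4208, -1.1504)
step 36: x0=(-1.7444, 0.3995, 0.9228) x1=(-0.7328, -0.6603, -0.1416) x2=(-1.5535, 0.5378, 0.1921) x3=(0.4386, -1.4298, -1.1215)
step 37: x0=(-1.7707, 0.4095, 0.9170) x1=(-0.7227, -0.6150, -0.1437) x2=(-1.5434, 0.5074, 0.1545) x3=(0.4005, -1.4383, -1.0920)

pair (0,2), distance 0.3052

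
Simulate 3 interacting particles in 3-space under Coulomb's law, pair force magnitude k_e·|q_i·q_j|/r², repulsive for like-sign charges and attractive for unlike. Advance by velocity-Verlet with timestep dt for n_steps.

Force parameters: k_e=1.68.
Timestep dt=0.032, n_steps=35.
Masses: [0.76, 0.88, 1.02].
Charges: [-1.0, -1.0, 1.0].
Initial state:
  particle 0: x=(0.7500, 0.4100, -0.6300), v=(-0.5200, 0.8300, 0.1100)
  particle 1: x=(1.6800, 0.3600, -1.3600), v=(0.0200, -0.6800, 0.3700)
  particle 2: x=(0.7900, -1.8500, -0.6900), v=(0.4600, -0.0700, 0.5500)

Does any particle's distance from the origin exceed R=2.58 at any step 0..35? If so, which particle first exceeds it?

step 0: x0=(0.7500, 0.4100, -0.6300) x1=(1.6800, 0.3600, -1.3600) x2=(0.7900, -1.8500, -0.6900)
step 1: x0=(0.7327, 0.4364, -0.6260) x1=(1.6811, 0.3381, -1.3485) x2=(0.8048, -1.8520, -0.6724)
step 2: x0=(0.7142, 0.4624, -0.6210) x1=(1.6832, 0.3157, -1.3378) x2=(0.8196, -1.8533, -0.6549)
step 3: x0=(0.6945, 0.4883, -0.6152) x1=(1.6863, 0.2929, -1.3278) x2=(0.8346, -1.8541, -0.6375)
step 4: x0=(0.6736, 0.5139, -0.6085) x1=(1.6902, 0.2697, -1.3184) x2=(0.8496, -1.8544, -0.6202)
step 5: x0=(0.6516, 0.5395, -0.6010) x1=(1.6950, 0.2458, -1.3096) x2=(0.8647, -1.8541, -0.6029)
step 6: x0=(0.6286, 0.5649, -0.5927) x1=(1.7006, 0.2214, -1.3014) x2=(0.8799, -1.8532, -0.5858)
step 7: x0=(0.6046, 0.5903, -0.5838) x1=(1.7070, 0.1964, -1.2936) x2=(0.8952, -1.8518, -0.5687)
step 8: x0=(0.5796, 0.6157, -0.5742) x1=(1.7141, 0.1708, -1.2862) x2=(0.9105, -1.8498, -0.5517)
step 9: x0=(0.5538, 0.6411, -0.5641) x1=(1.7219, 0.1445, -1.2792) x2=(0.9259, -1.8473, -0.5348)
step 10: x0=(0.5271, 0.6664, -0.5535) x1=(1.7303, 0.1176, -1.2726) x2=(0.9414, -1.8442, -0.5181)
step 11: x0=(0.4998, 0.6918, -0.5423) x1=(1.7392, 0.0900, -1.2662) x2=(0.9570, -1.8406, -0.5014)
step 12: x0=(0.4717, 0.7173, -0.5307) x1=(1.7486, 0.0618, -1.2601) x2=(0.9726, -1.8364, -0.4849)
step 13: x0=(0.4430, 0.7427, -0.5188) x1=(1.7585, 0.0329, -1.2541) x2=(0.9884, -1.8317, -0.4685)
step 14: x0=(0.4138, 0.7682, -0.5064) x1=(1.7688, 0.0034, -1.2483) x2=(1.0042, -1.8264, -0.4523)
step 15: x0=(0.3840, 0.7937, -0.4937) x1=(1.7794, -0.0268, -1.2427) x2=(1.0200, -1.8206, -0.4362)
step 16: x0=(0.3537, 0.8192, -0.4808) x1=(1.7904, -0.0576, -1.2371) x2=(1.0360, -1.8142, -0.4202)
step 17: x0=(0.3230, 0.8448, -0.4675) x1=(1.8017, -0.0892, -1.2316) x2=(1.0520, -1.8073, -0.4044)
step 18: x0=(0.2919, 0.8704, -0.4540) x1=(1.8132, -0.1213, -1.2261) x2=(1.0682, -1.7998, -0.3888)
step 19: x0=(0.2604, 0.8959, -0.4402) x1=(1.8249, -0.1541, -1.2207) x2=(1.0844, -1.7917, -0.3733)
step 20: x0=(0.2286, 0.9215, -0.4262) x1=(1.8368, -0.1876, -1.2151) x2=(1.1007, -1.7832, -0.3580)
step 21: x0=(0.1965, 0.9471, -0.4121) x1=(1.8488, -0.2217, -1.2096) x2=(1.1172, -1.7740, -0.3430)
step 22: x0=(0.1641, 0.9727, -0.3977) x1=(1.8609, -0.2565, -1.2039) x2=(1.1337, -1.7643, -0.3281)
step 23: x0=(0.1314, 0.9983, -0.3832) x1=(1.8732, -0.2919, -1.1981) x2=(1.1503, -1.7540, -0.3135)
step 24: x0=(0.0986, 1.0238, -0.3685) x1=(1.8854, -0.3279, -1.1922) x2=(1.1671, -1.7432, -0.2991)
step 25: x0=(0.0655, 1.0494, -0.3537) x1=(1.8977, -0.3647, -1.1861) x2=(1.1840, -1.7318, -0.2849)
step 26: x0=(0.0322, 1.0749, -0.3388) x1=(1.9100, -0.4020, -1.1799) x2=(1.2010, -1.7198, -0.2710)
step 27: x0=(-0.0012, 1.1004, -0.3237) x1=(1.9223, -0.4401, -1.1733) x2=(1.2182, -1.7072, -0.2574)
step 28: x0=(-0.0348, 1.1259, -0.3085) x1=(1.9345, -0.4787, -1.1666) x2=(1.2356, -1.6941, -0.2442)
step 29: x0=(-0.0685, 1.1514, -0.2932) x1=(1.9466, -0.5181, -1.1595) x2=(1.2531, -1.6803, -0.2312)
step 30: x0=(-0.1023, 1.1768, -0.2778) x1=(1.9586, -0.5581, -1.1521) x2=(1.2709, -1.6659, -0.2186)
step 31: x0=(-0.1362, 1.2022, -0.2624) x1=(1.9705, -0.5988, -1.1443) x2=(1.2888, -1.6510, -0.2064)
step 32: x0=(-0.1703, 1.2276, -0.2468) x1=(1.9821, -0.6402, -1.1361) x2=(1.3070, -1.6354, -0.1947)
step 33: x0=(-0.2044, 1.2529, -0.2312) x1=(1.9936, -0.6823, -1.1275) x2=(1.3254, -1.6192, -0.1833)
step 34: x0=(-0.2385, 1.2782, -0.2154) x1=(2.0048, -0.7250, -1.1184) x2=(1.3440, -1.6024, -0.1725)
step 35: x0=(-0.2728, 1.3034, -0.1997) x1=(2.0157, -0.7685, -1.1087) x2=(1.3630, -1.5850, -0.1621)

no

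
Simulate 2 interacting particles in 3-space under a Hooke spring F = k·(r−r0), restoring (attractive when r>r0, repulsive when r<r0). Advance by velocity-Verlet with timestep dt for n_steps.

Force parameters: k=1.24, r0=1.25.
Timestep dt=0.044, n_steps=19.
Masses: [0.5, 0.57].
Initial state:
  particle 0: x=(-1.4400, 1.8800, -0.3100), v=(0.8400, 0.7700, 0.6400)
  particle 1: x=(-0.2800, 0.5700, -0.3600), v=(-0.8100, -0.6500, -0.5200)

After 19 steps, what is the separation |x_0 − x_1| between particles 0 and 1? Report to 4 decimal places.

1.9682

step 0: x0=(-1.4400, 1.8800, -0.3100) x1=(-0.2800, 0.5700, -0.3600)
step 1: x0=(-1.4022, 1.9130, -0.2819) x1=(-0.3163, 0.5422, -0.3828)
step 2: x0=(-1.3630, 1.9441, -0.2539) x1=(-0.3540, 0.5160, -0.4056)
step 3: x0=(-1.3224, 1.9732, -0.2261) x1=(-0.3929, 0.4916, -0.4281)
step 4: x0=(-1.2804, 2.0003, -0.1986) x1=(-0.4329, 0.4690, -0.4504)
step 5: x0=(-1.2373, 2.0252, -0.1715) x1=(-0.4739, 0.4483, -0.4724)
step 6: x0=(-1.1931, 2.0478, -0.1448) x1=(-0.5159, 0.4295, -0.4940)
step 7: x0=(-1.1479, 2.0681, -0.1186) x1=(-0.5588, 0.4128, -0.5152)
step 8: x0=(-1.1018, 2.0860, -0.0929) x1=(-0.6024, 0.3982, -0.5358)
step 9: x0=(-1.0550, 2.1014, -0.0680) x1=(-0.6467, 0.3859, -0.5559)
step 10: x0=(-1.0076, 2.1141, -0.0437) x1=(-0.6915, 0.3758, -0.5753)
step 11: x0=(-0.9596, 2.1242, -0.0203) x1=(-0.7368, 0.3681, -0.5940)
step 12: x0=(-0.9114, 2.1315, 0.0021) x1=(-0.7823, 0.3628, -0.6120)
step 13: x0=(-0.8629, 2.1360, 0.0237) x1=(-0.8281, 0.3600, -0.6290)
step 14: x0=(-0.8144, 2.1375, 0.0441) x1=(-0.8739, 0.3598, -0.6451)
step 15: x0=(-0.7659, 2.1361, 0.0634) x1=(-0.9196, 0.3621, -0.6602)
step 16: x0=(-0.7177, 2.1318, 0.0815) x1=(-0.9651, 0.3670, -0.6743)
step 17: x0=(-0.6700, 2.1244, 0.0983) x1=(-1.0102, 0.3746, -0.6872)
step 18: x0=(-0.6228, 2.1141, 0.1138) x1=(-1.0548, 0.3848, -0.6989)
step 19: x0=(-0.5764, 2.1007, 0.1278) x1=(-1.0987, 0.3977, -0.7094)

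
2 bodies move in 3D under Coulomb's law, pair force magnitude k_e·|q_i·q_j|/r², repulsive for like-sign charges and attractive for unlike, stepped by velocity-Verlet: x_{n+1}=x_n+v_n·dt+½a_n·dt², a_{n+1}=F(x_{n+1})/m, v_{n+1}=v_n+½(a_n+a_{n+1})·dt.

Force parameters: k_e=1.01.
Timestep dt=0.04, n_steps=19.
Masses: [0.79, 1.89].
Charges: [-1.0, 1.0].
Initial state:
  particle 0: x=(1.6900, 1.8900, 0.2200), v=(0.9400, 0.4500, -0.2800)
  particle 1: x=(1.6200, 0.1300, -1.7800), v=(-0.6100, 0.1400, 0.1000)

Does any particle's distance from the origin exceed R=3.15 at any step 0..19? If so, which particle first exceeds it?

yes, particle 0

step 0: x0=(1.6900, 1.8900, 0.2200) x1=(1.6200, 0.1300, -1.7800)
step 1: x0=(1.7276, 1.9079, 0.2087) x1=(1.5956, 0.1356, -1.7760)
step 2: x0=(1.7652, 1.9256, 0.1972) x1=(1.5712, 0.1414, -1.7718)
step 3: x0=(1.8027, 1.9431, 0.1854) x1=(1.5468, 0.1472, -1.7676)
step 4: x0=(1.8403, 1.9605, 0.1735) x1=(1.5225, 0.1530, -1.7633)
step 5: x0=(1.8778, 1.9776, 0.1613) x1=(1.4981, 0.1590, -1.7589)
step 6: x0=(1.9152, 1.9945, 0.1490) x1=(1.4738, 0.1650, -1.7544)
step 7: x0=(1.9526, 2.0113, 0.1364) x1=(1.4494, 0.1712, -1.7498)
step 8: x0=(1.9900, 2.0278, 0.1236) x1=(1.4251, 0.1774, -1.7452)
step 9: x0=(2.0273, 2.0442, 0.1107) x1=(1.4009, 0.1837, -1.7404)
step 10: x0=(2.0645, 2.0603, 0.0975) x1=(1.3766, 0.1900, -1.7356)
step 11: x0=(2.1017, 2.0763, 0.0842) x1=(1.3524, 0.1965, -1.7307)
step 12: x0=(2.1388, 2.0921, 0.0707) x1=(1.3282, 0.2030, -1.7258)
step 13: x0=(2.1758, 2.1077, 0.0570) x1=(1.3041, 0.2096, -1.7207)
step 14: x0=(2.2127, 2.1230, 0.0431) x1=(1.2799, 0.2163, -1.7156)
step 15: x0=(2.2495, 2.1383, 0.0290) x1=(1.2559, 0.2231, -1.7104)
step 16: x0=(2.2863, 2.1533, 0.0148) x1=(1.2318, 0.2299, -1.7051)
step 17: x0=(2.3229, 2.1681, 0.0004) x1=(1.2078, 0.2368, -1.6998)
step 18: x0=(2.3594, 2.1828, -0.0141) x1=(1.1839, 0.2438, -1.6944)
step 19: x0=(2.3958, 2.1973, -0.0288) x1=(1.1600, 0.2509, -1.6889)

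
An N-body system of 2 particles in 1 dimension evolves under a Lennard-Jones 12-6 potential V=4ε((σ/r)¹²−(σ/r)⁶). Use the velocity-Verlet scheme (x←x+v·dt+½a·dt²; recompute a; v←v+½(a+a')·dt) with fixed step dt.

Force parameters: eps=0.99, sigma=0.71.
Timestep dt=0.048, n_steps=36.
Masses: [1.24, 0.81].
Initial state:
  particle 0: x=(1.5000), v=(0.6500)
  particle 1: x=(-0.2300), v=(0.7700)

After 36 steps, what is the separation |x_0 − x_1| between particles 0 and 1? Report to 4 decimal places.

1.1552

step 0: x0=(1.5000) x1=(-0.2300)
step 1: x0=(1.5311) x1=(-0.1929)
step 2: x0=(1.5622) x1=(-0.1557)
step 3: x0=(1.5930) x1=(-0.1183)
step 4: x0=(1.6238) x1=(-0.0806)
step 5: x0=(1.6544) x1=(-0.0428)
step 6: x0=(1.6849) x1=(-0.0047)
step 7: x0=(1.7153) x1=(0.0335)
step 8: x0=(1.7455) x1=(0.0720)
step 9: x0=(1.7755) x1=(0.1107)
step 10: x0=(1.8054) x1=(0.1497)
step 11: x0=(1.8351) x1=(0.1889)
step 12: x0=(1.8647) x1=(0.2284)
step 13: x0=(1.8940) x1=(0.2682)
step 14: x0=(1.9232) x1=(0.3082)
step 15: x0=(1.9522) x1=(0.3485)
step 16: x0=(1.9810) x1=(0.3892)
step 17: x0=(2.0096) x1=(0.4302)
step 18: x0=(2.0380) x1=(0.4715)
step 19: x0=(2.0661) x1=(0.5132)
step 20: x0=(2.0939) x1=(0.5553)
step 21: x0=(2.1215) x1=(0.5977)
step 22: x0=(2.1488) x1=(0.6407)
step 23: x0=(2.1758) x1=(0.6841)
step 24: x0=(2.2024) x1=(0.7280)
step 25: x0=(2.2287) x1=(0.7725)
step 26: x0=(2.2546) x1=(0.8176)
step 27: x0=(2.2800) x1=(0.8634)
step 28: x0=(2.3050) x1=(0.9099)
step 29: x0=(2.3295) x1=(0.9572)
step 30: x0=(2.3533) x1=(1.0054)
step 31: x0=(2.3765) x1=(1.0546)
step 32: x0=(2.3989) x1=(1.1051)
step 33: x0=(2.4204) x1=(1.1568)
step 34: x0=(2.4409) x1=(1.2101)
step 35: x0=(2.4602) x1=(1.2654)
step 36: x0=(2.4780) x1=(1.3228)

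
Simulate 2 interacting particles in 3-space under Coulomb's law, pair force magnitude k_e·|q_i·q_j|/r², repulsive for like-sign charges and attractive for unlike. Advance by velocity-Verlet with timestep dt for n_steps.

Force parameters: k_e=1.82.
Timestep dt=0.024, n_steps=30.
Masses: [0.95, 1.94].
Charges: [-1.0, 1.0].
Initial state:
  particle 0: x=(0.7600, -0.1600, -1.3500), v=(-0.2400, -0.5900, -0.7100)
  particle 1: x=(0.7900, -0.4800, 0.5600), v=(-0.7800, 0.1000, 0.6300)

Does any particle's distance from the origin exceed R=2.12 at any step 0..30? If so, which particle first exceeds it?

no

step 0: x0=(0.7600, -0.1600, -1.3500) x1=(0.7900, -0.4800, 0.5600)
step 1: x0=(0.7542, -0.1742, -1.3669) x1=(0.7713, -0.4776, 0.5750)
step 2: x0=(0.7485, -0.1884, -1.3835) x1=(0.7526, -0.4752, 0.5900)
step 3: x0=(0.7427, -0.2027, -1.3998) x1=(0.7338, -0.4727, 0.6047)
step 4: x0=(0.7370, -0.2170, -1.4159) x1=(0.7151, -0.4702, 0.6194)
step 5: x0=(0.7312, -0.2313, -1.4317) x1=(0.6964, -0.4677, 0.6339)
step 6: x0=(0.7255, -0.2457, -1.4473) x1=(0.6777, -0.4652, 0.6483)
step 7: x0=(0.7197, -0.2601, -1.4626) x1=(0.6590, -0.4627, 0.6626)
step 8: x0=(0.7139, -0.2745, -1.4777) x1=(0.6402, -0.4602, 0.6767)
step 9: x0=(0.7081, -0.2889, -1.4925) x1=(0.6215, -0.4577, 0.6908)
step 10: x0=(0.7023, -0.3034, -1.5071) x1=(0.6028, -0.4551, 0.7047)
step 11: x0=(0.6965, -0.3178, -1.5215) x1=(0.5841, -0.4526, 0.7185)
step 12: x0=(0.6907, -0.3323, -1.5357) x1=(0.5654, -0.4500, 0.7322)
step 13: x0=(0.6849, -0.3468, -1.5496) x1=(0.5468, -0.4475, 0.7458)
step 14: x0=(0.6791, -0.3613, -1.5633) x1=(0.5281, -0.4449, 0.7593)
step 15: x0=(0.6732, -0.3758, -1.5769) x1=(0.5094, -0.4423, 0.7727)
step 16: x0=(0.6673, -0.3903, -1.5902) x1=(0.4907, -0.4397, 0.7860)
step 17: x0=(0.6615, -0.4049, -1.6034) x1=(0.4721, -0.4372, 0.7993)
step 18: x0=(0.6556, -0.4194, -1.6163) x1=(0.4534, -0.4346, 0.8124)
step 19: x0=(0.6497, -0.4339, -1.6291) x1=(0.4348, -0.4320, 0.8254)
step 20: x0=(0.6437, -0.4484, -1.6417) x1=(0.4161, -0.4294, 0.8384)
step 21: x0=(0.6378, -0.4629, -1.6541) x1=(0.3975, -0.4269, 0.8512)
step 22: x0=(0.6318, -0.4775, -1.6664) x1=(0.3789, -0.4243, 0.8640)
step 23: x0=(0.6259, -0.4920, -1.6784) x1=(0.3603, -0.4217, 0.8767)
step 24: x0=(0.6199, -0.5065, -1.6903) x1=(0.3416, -0.4191, 0.8893)
step 25: x0=(0.6139, -0.5210, -1.7021) x1=(0.3231, -0.4166, 0.9018)
step 26: x0=(0.6078, -0.5355, -1.7137) x1=(0.3045, -0.4140, 0.9143)
step 27: x0=(0.6018, -0.5500, -1.7251) x1=(0.2859, -0.4114, 0.9266)
step 28: x0=(0.5957, -0.5645, -1.7364) x1=(0.2673, -0.4089, 0.9389)
step 29: x0=(0.5896, -0.5789, -1.7475) x1=(0.2487, -0.4063, 0.9512)
step 30: x0=(0.5835, -0.5934, -1.7585) x1=(0.2302, -0.4038, 0.9633)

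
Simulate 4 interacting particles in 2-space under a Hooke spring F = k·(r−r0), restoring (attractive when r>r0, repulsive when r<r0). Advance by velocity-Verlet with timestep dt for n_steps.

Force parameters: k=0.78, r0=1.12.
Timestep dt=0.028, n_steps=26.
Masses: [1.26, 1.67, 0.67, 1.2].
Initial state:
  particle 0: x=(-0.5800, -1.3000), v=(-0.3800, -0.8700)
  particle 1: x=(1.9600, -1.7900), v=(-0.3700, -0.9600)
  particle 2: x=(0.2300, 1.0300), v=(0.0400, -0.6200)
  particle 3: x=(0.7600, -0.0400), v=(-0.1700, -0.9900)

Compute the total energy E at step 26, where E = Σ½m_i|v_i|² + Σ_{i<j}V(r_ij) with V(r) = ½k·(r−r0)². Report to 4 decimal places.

step 0: x0=(-0.5800, -1.3000) x1=(1.9600, -1.7900) x2=(0.2300, 1.0300) x3=(0.7600, -0.0400)
step 1: x0=(-0.5901, -1.3240) x1=(1.9491, -1.8163) x2=(0.2315, 1.0112) x3=(0.7552, -0.0680)
step 2: x0=(-0.5989, -1.3473) x1=(1.9370, -1.8416) x2=(0.2336, 0.9894) x3=(0.7505, -0.0967)
step 3: x0=(-0.6066, -1.3698) x1=(1.9237, -1.8657) x2=(0.2363, 0.9647) x3=(0.7457, -0.1260)
step 4: x0=(-0.6132, -1.3917) x1=(1.9094, -1.8888) x2=(0.2397, 0.9371) x3=(0.7410, -0.1559)
step 5: x0=(-0.6185, -1.4128) x1=(1.8939, -1.9108) x2=(0.2437, 0.9065) x3=(0.7362, -0.1865)
step 6: x0=(-0.6227, -1.4332) x1=(1.8773, -1.9317) x2=(0.2483, 0.8730) x3=(0.7314, -0.2176)
step 7: x0=(-0.6258, -1.4529) x1=(1.8596, -1.9516) x2=(0.2534, 0.8366) x3=(0.7266, -0.2494)
step 8: x0=(-0.6276, -1.4719) x1=(1.8408, -1.9704) x2=(0.2591, 0.7974) x3=(0.7218, -0.2817)
step 9: x0=(-0.6284, -1.4902) x1=(1.8210, -1.9882) x2=(0.2653, 0.7553) x3=(0.7169, -0.3147)
step 10: x0=(-0.6279, -1.5079) x1=(1.8001, -2.0050) x2=(0.2720, 0.7105) x3=(0.7121, -0.3482)
step 11: x0=(-0.6264, -1.5249) x1=(1.7783, -2.0207) x2=(0.2792, 0.6631) x3=(0.7072, -0.3823)
step 12: x0=(-0.6238, -1.5413) x1=(1.7554, -2.0355) x2=(0.2868, 0.6130) x3=(0.7023, -0.4169)
step 13: x0=(-0.6201, -1.5571) x1=(1.7315, -2.0493) x2=(0.2948, 0.5603) x3=(0.6975, -0.4521)
step 14: x0=(-0.6153, -1.5723) x1=(1.7067, -2.0622) x2=(0.3032, 0.5053) x3=(0.6926, -0.4879)
step 15: x0=(-0.6095, -1.5869) x1=(1.6810, -2.0742) x2=(0.3119, 0.4478) x3=(0.6876, -0.5242)
step 16: x0=(-0.6027, -1.6010) x1=(1.6544, -2.0853) x2=(0.3210, 0.3881) x3=(0.6827, -0.5610)
step 17: x0=(-0.5949, -1.6145) x1=(1.6269, -2.0956) x2=(0.3303, 0.3262) x3=(0.6778, -0.5983)
step 18: x0=(-0.5861, -1.6276) x1=(1.5987, -2.1050) x2=(0.3399, 0.2623) x3=(0.6729, -0.6362)
step 19: x0=(-0.5765, -1.6403) x1=(1.5696, -2.1136) x2=(0.3498, 0.1965) x3=(0.6680, -0.6745)
step 20: x0=(-0.5659, -1.6525) x1=(1.5398, -2.1216) x2=(0.3598, 0.1288) x3=(0.6630, -0.7133)
step 21: x0=(-0.5545, -1.6643) x1=(1.5093, -2.1288) x2=(0.3699, 0.0595) x3=(0.6581, -0.7526)
step 22: x0=(-0.5422, -1.6757) x1=(1.4780, -2.1353) x2=(0.3802, -0.0113) x3=(0.6532, -0.7924)
step 23: x0=(-0.5292, -1.6868) x1=(1.4462, -2.1412) x2=(0.3906, -0.0836) x3=(0.6484, -0.8326)
step 24: x0=(-0.5154, -1.6976) x1=(1.4137, -2.1465) x2=(0.4011, -0.1571) x3=(0.6435, -0.8732)
step 25: x0=(-0.5010, -1.7081) x1=(1.3807, -2.1512) x2=(0.4116, -0.2317) x3=(0.6387, -0.9143)
step 26: x0=(-0.4859, -1.7184) x1=(1.3472, -2.1555) x2=(0.4221, -0.3074) x3=(0.6340, -0.9558)
step 0 velocities: v0=(-0.3800, -0.8700) v1=(-0.3700, -0.9600) v2=(0.0400, -0.6200) v3=(-0.1700, -0.9900)
step 0: KE=2.1864, PE=4.0096, E=6.1960
step 26 velocities: v0=(0.5500, -0.3636) v1=(-1.2064, -0.1433) v2=(0.3753, -2.7150) v3=(-0.1697, -1.4885)
step 26: KE=5.3695, PE=0.8248, E=6.1943

6.1943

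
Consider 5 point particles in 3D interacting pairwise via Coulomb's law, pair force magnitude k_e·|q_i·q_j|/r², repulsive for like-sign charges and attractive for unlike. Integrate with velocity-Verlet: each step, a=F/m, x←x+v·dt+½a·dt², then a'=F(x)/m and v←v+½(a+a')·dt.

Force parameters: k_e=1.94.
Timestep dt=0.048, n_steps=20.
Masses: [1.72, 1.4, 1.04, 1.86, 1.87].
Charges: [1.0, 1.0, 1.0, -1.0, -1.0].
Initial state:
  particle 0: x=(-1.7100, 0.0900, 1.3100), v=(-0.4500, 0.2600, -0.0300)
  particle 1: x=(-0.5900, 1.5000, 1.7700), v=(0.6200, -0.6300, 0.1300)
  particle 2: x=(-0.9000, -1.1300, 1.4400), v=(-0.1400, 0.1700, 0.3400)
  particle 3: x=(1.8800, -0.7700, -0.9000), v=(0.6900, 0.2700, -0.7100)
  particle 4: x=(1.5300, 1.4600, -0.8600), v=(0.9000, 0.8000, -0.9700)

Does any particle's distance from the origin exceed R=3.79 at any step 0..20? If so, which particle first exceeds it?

no

step 0: x0=(-1.7100, 0.0900, 1.3100) x1=(-0.5900, 1.5000, 1.7700) x2=(-0.9000, -1.1300, 1.4400) x3=(1.8800, -0.7700, -0.9000) x4=(1.5300, 1.4600, -0.8600)
step 1: x0=(-1.7320, 0.1027, 1.3083) x1=(-0.5598, 1.4703, 1.7762) x2=(-0.9060, -1.1229, 1.4562) x3=(1.9130, -0.7572, -0.9340) x4=(1.5730, 1.4986, -0.9064)
step 2: x0=(-1.7550, 0.1159, 1.3062) x1=(-0.5287, 1.4416, 1.7824) x2=(-0.9107, -1.1178, 1.4722) x3=(1.9457, -0.7448, -0.9677) x4=(1.6156, 1.5375, -0.9525)
step 3: x0=(-1.7788, 0.1294, 1.3036) x1=(-0.4966, 1.4140, 1.7886) x2=(-0.9140, -1.1147, 1.4880) x3=(1.9783, -0.7328, -1.0011) x4=(1.6579, 1.5767, -0.9983)
step 4: x0=(-1.8036, 0.1434, 1.3006) x1=(-0.4636, 1.3873, 1.7947) x2=(-0.9160, -1.1136, 1.5037) x3=(2.0105, -0.7212, -1.0343) x4=(1.6998, 1.6162, -1.0438)
step 5: x0=(-1.8293, 0.1579, 1.2971) x1=(-0.4297, 1.3617, 1.8008) x2=(-0.9168, -1.1145, 1.5192) x3=(2.0426, -0.7099, -1.0672) x4=(1.7414, 1.6561, -1.0891)
step 6: x0=(-1.8559, 0.1727, 1.2932) x1=(-0.3947, 1.3370, 1.8069) x2=(-0.9164, -1.1172, 1.5345) x3=(2.0744, -0.6990, -1.0999) x4=(1.7827, 1.6962, -1.1340)
step 7: x0=(-1.8834, 0.1879, 1.2887) x1=(-0.3588, 1.3133, 1.8129) x2=(-0.9149, -1.1218, 1.5498) x3=(2.1060, -0.6884, -1.1324) x4=(1.8237, 1.7366, -1.1788)
step 8: x0=(-1.9118, 0.2035, 1.2839) x1=(-0.3219, 1.2905, 1.8190) x2=(-0.9123, -1.1281, 1.5650) x3=(2.1373, -0.6781, -1.1646) x4=(1.8644, 1.7773, -1.2232)
step 9: x0=(-1.9411, 0.2195, 1.2786) x1=(-0.2840, 1.2686, 1.8250) x2=(-0.9087, -1.1362, 1.5801) x3=(2.1685, -0.6682, -1.1966) x4=(1.9048, 1.8183, -1.2675)
step 10: x0=(-1.9713, 0.2359, 1.2728) x1=(-0.2452, 1.2475, 1.8309) x2=(-0.9041, -1.1459, 1.5951) x3=(2.1994, -0.6586, -1.2283) x4=(1.9449, 1.8596, -1.3115)
step 11: x0=(-2.0022, 0.2527, 1.2667) x1=(-0.2054, 1.2272, 1.8369) x2=(-0.8986, -1.1572, 1.6100) x3=(2.2301, -0.6493, -1.2598) x4=(1.9848, 1.9011, -1.3553)
step 12: x0=(-2.0340, 0.2698, 1.2601) x1=(-0.1646, 1.2077, 1.8427) x2=(-0.8923, -1.1700, 1.6249) x3=(2.2606, -0.6403, -1.2910) x4=(2.0245, 1.9428, -1.3989)
step 13: x0=(-2.0665, 0.2872, 1.2531) x1=(-0.1229, 1.1889, 1.8485) x2=(-0.8851, -1.1844, 1.6396) x3=(2.2909, -0.6317, -1.3220) x4=(2.0639, 1.9848, -1.4422)
step 14: x0=(-2.0998, 0.3050, 1.2458) x1=(-0.0802, 1.1709, 1.8543) x2=(-0.8772, -1.2001, 1.6544) x3=(2.3210, -0.6233, -1.3528) x4=(2.1030, 2.0271, -1.4854)
step 15: x0=(-2.1337, 0.3231, 1.2381) x1=(-0.0367, 1.1536, 1.8600) x2=(-0.8686, -1.2172, 1.6690) x3=(2.3508, -0.6152, -1.3833) x4=(2.1420, 2.0695, -1.5284)
step 16: x0=(-2.1683, 0.3415, 1.2300) x1=(0.0077, 1.1369, 1.8656) x2=(-0.8594, -1.2356, 1.6836) x3=(2.3805, -0.6074, -1.4136) x4=(2.1808, 2.1122, -1.5712)
step 17: x0=(-2.2035, 0.3602, 1.2216) x1=(0.0530, 1.1208, 1.8711) x2=(-0.8496, -1.2553, 1.6982) x3=(2.4100, -0.5998, -1.4436) x4=(2.2193, 2.1551, -1.6138)
step 18: x0=(-2.2394, 0.3792, 1.2129) x1=(0.0991, 1.1053, 1.8765) x2=(-0.8392, -1.2761, 1.7126) x3=(2.4392, -0.5925, -1.4735) x4=(2.2577, 2.1982, -1.6563)
step 19: x0=(-2.2758, 0.3985, 1.2039) x1=(0.1460, 1.0904, 1.8818) x2=(-0.8282, -1.2981, 1.7271) x3=(2.4683, -0.5855, -1.5031) x4=(2.2958, 2.2416, -1.6985)
step 20: x0=(-2.3127, 0.4181, 1.1946) x1=(0.1936, 1.0761, 1.8870) x2=(-0.8168, -1.3212, 1.7414) x3=(2.4972, -0.5788, -1.5325) x4=(2.3338, 2.2851, -1.7406)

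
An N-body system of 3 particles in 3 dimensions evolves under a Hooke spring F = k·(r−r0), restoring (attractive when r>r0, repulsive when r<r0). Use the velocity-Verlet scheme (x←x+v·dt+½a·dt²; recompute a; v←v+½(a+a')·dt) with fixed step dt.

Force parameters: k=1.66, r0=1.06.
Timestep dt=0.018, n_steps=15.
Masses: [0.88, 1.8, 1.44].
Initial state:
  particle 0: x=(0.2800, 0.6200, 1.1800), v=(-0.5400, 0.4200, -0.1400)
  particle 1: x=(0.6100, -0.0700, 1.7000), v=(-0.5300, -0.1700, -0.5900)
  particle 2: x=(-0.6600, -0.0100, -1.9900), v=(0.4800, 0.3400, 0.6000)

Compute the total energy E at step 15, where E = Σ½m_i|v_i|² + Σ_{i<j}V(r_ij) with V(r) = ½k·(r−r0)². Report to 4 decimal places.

12.4502

step 0: x0=(0.2800, 0.6200, 1.1800) x1=(0.6100, -0.0700, 1.7000) x2=(-0.6600, -0.0100, -1.9900)
step 1: x0=(0.2701, 0.6275, 1.1768) x1=(0.6003, -0.0731, 1.6890) x2=(-0.6511, -0.0038, -1.9783)
step 2: x0=(0.2597, 0.6347, 1.1722) x1=(0.5904, -0.0762, 1.6772) x2=(-0.6416, 0.0025, -1.9648)
step 3: x0=(0.2490, 0.6418, 1.1663) x1=(0.5802, -0.0792, 1.6647) x2=(-0.6315, 0.0090, -1.9495)
step 4: x0=(0.2378, 0.6486, 1.1591) x1=(0.5698, -0.0824, 1.6513) x2=(-0.6209, 0.0156, -1.9324)
step 5: x0=(0.2263, 0.6553, 1.1505) x1=(0.5591, -0.0855, 1.6373) x2=(-0.6097, 0.0224, -1.9136)
step 6: x0=(0.2144, 0.6617, 1.1406) x1=(0.5482, -0.0886, 1.6225) x2=(-0.5980, 0.0292, -1.8931)
step 7: x0=(0.2022, 0.6679, 1.1295) x1=(0.5371, -0.0917, 1.6069) x2=(-0.5858, 0.0362, -1.8709)
step 8: x0=(0.1896, 0.6739, 1.1171) x1=(0.5257, -0.0948, 1.5907) x2=(-0.5732, 0.0434, -1.8470)
step 9: x0=(0.1767, 0.6798, 1.1035) x1=(0.5141, -0.0979, 1.5737) x2=(-0.5600, 0.0506, -1.8215)
step 10: x0=(0.1635, 0.6854, 1.0887) x1=(0.5023, -0.1010, 1.5560) x2=(-0.5464, 0.0580, -1.7944)
step 11: x0=(0.1499, 0.6908, 1.0727) x1=(0.4903, -0.1041, 1.5377) x2=(-0.5323, 0.0654, -1.7657)
step 12: x0=(0.1361, 0.6960, 1.0556) x1=(0.4780, -0.1072, 1.5186) x2=(-0.5178, 0.0730, -1.7354)
step 13: x0=(0.1220, 0.7009, 1.0374) x1=(0.4656, -0.1102, 1.4989) x2=(-0.5029, 0.0807, -1.7037)
step 14: x0=(0.1077, 0.7057, 1.0180) x1=(0.4530, -0.1132, 1.4786) x2=(-0.4876, 0.0885, -1.6705)
step 15: x0=(0.0931, 0.7103, 0.9977) x1=(0.4402, -0.1162, 1.4576) x2=(-0.4719, 0.0963, -1.6358)
step 0 velocities: v0=(-0.5400, 0.4200, -0.1400) v1=(-0.5300, -0.1700, -0.5900) v2=(0.4800, 0.3400, 0.6000)
step 0: KE=1.3150, PE=11.1366, E=12.4516
step 15 velocities: v0=(-0.8162, 0.2482, -1.1587) v1=(-0.7159, -0.1657, -1.1821) v2=(0.8812, 0.4396, 1.9626)
step 15: KE=6.1260, PE=6.3242, E=12.4502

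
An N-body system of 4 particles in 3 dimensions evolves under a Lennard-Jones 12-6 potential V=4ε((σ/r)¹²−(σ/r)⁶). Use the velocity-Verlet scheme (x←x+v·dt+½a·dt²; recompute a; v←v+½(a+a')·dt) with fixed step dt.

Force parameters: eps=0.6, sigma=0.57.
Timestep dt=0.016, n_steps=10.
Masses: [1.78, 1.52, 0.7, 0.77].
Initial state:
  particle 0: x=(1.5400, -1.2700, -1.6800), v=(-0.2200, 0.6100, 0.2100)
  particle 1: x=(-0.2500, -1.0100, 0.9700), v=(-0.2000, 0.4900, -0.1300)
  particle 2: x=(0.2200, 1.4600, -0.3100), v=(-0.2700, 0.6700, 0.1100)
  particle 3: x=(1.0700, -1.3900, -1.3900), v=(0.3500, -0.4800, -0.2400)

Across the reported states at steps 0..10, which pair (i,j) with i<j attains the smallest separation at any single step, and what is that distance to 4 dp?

pair (0,3), distance 0.5650

step 0: x0=(1.5400, -1.2700, -1.6800) x1=(-0.2500, -1.0100, 0.9700) x2=(0.2200, 1.4600, -0.3100) x3=(1.0700, -1.3900, -1.3900)
step 1: x0=(1.5383, -1.2598, -1.6777) x1=(-0.2532, -1.0022, 0.9679) x2=(0.2157, 1.4707, -0.3082) x3=(1.0715, -1.3987, -1.3913)
step 2: x0=(1.5400, -1.2485, -1.6776) x1=(-0.2564, -0.9943, 0.9658) x2=(0.2114, 1.4814, -0.3065) x3=(1.0648, -1.4099, -1.3876)
step 3: x0=(1.5440, -1.2365, -1.6789) x1=(-0.2596, -0.9865, 0.9638) x2=(0.2070, 1.4922, -0.3047) x3=(1.0532, -1.4227, -1.3809)
step 4: x0=(1.5487, -1.2242, -1.6806) x1=(-0.2628, -0.9786, 0.9617) x2=(0.2027, 1.5029, -0.3030) x3=(1.0396, -1.4363, -1.3730)
step 5: x0=(1.5536, -1.2119, -1.6824) x1=(-0.2660, -0.9708, 0.9596) x2=(0.1984, 1.5136, -0.3012) x3=(1.0258, -1.4500, -1.3649)
step 6: x0=(1.5583, -1.1996, -1.6840) x1=(-0.2692, -0.9630, 0.9575) x2=(0.1941, 1.5243, -0.2994) x3=(1.0124, -1.4635, -1.3571)
step 7: x0=(1.5627, -1.1874, -1.6855) x1=(-0.2724, -0.9551, 0.9554) x2=(0.1898, 1.5350, -0.2977) x3=(0.9997, -1.4767, -1.3497)
step 8: x0=(1.5669, -1.1754, -1.6869) x1=(-0.2756, -0.9473, 0.9534) x2=(0.1854, 1.5458, -0.2959) x3=(0.9875, -1.4895, -1.3426)
step 9: x0=(1.5708, -1.1636, -1.6881) x1=(-0.2788, -0.9394, 0.9513) x2=(0.1811, 1.5565, -0.2942) x3=(0.9760, -1.5020, -1.3360)
step 10: x0=(1.5744, -1.1519, -1.6891) x1=(-0.2820, -0.9316, 0.9492) x2=(0.1768, 1.5672, -0.2924) x3=(0.9651, -1.5143, -1.3296)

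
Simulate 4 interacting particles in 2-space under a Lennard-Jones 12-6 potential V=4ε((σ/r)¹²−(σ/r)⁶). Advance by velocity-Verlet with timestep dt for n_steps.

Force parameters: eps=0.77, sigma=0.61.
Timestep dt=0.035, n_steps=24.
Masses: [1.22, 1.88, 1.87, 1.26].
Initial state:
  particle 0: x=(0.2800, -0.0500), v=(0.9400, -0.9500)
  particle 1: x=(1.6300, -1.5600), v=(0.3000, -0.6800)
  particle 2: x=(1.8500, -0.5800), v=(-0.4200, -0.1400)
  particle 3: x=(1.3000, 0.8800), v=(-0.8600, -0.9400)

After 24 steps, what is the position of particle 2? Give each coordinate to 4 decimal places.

(1.6889, -0.8208)

step 0: x0=(0.2800, -0.0500) x1=(1.6300, -1.5600) x2=(1.8500, -0.5800) x3=(1.3000, 0.8800)
step 1: x0=(0.3130, -0.0832) x1=(1.6406, -1.5835) x2=(1.8352, -0.5851) x3=(1.2699, 0.8470)
step 2: x0=(0.3460, -0.1164) x1=(1.6512, -1.6066) x2=(1.8203, -0.5908) x3=(1.2397, 0.8140)
step 3: x0=(0.3793, -0.1494) x1=(1.6619, -1.6292) x2=(1.8053, -0.5968) x3=(1.2094, 0.7807)
step 4: x0=(0.4127, -0.1824) x1=(1.6727, -1.6513) x2=(1.7902, -0.6032) x3=(1.1790, 0.7473)
step 5: x0=(0.4464, -0.2151) x1=(1.6835, -1.6731) x2=(1.7749, -0.6099) x3=(1.1485, 0.7136)
step 6: x0=(0.4803, -0.2477) x1=(1.6944, -1.6944) x2=(1.7596, -0.6170) x3=(1.1178, 0.6797)
step 7: x0=(0.5146, -0.2800) x1=(1.7052, -1.7155) x2=(1.7441, -0.6243) x3=(1.0869, 0.6453)
step 8: x0=(0.5494, -0.3119) x1=(1.7161, -1.7362) x2=(1.7285, -0.6319) x3=(1.0559, 0.6105)
step 9: x0=(0.5846, -0.3433) x1=(1.7270, -1.7566) x2=(1.7128, -0.6397) x3=(1.0245, 0.5750)
step 10: x0=(0.6205, -0.3741) x1=(1.7378, -1.7767) x2=(1.6968, -0.6477) x3=(0.9929, 0.5389)
step 11: x0=(0.6572, -0.4042) x1=(1.7486, -1.7966) x2=(1.6805, -0.6557) x3=(0.9610, 0.5018)
step 12: x0=(0.6949, -0.4334) x1=(1.7595, -1.8162) x2=(1.6638, -0.6639) x3=(0.9288, 0.4635)
step 13: x0=(0.7337, -0.4614) x1=(1.7702, -1.8356) x2=(1.6465, -0.6721) x3=(0.8964, 0.4239)
step 14: x0=(0.7742, -0.4882) x1=(1.7810, -1.8548) x2=(1.6283, -0.6802) x3=(0.8637, 0.3827)
step 15: x0=(0.8166, -0.5136) x1=(1.7917, -1.8738) x2=(1.6090, -0.6882) x3=(0.8309, 0.3395)
step 16: x0=(0.8617, -0.5374) x1=(1.8024, -1.8927) x2=(1.5879, -0.6958) x3=(0.7982, 0.2942)
step 17: x0=(0.9095, -0.5595) x1=(1.8131, -1.9113) x2=(1.5649, -0.7032) x3=(0.7657, 0.2464)
step 18: x0=(0.9549, -0.5787) x1=(1.8237, -1.9298) x2=(1.5431, -0.7108) x3=(0.7339, 0.1960)
step 19: x0=(0.9626, -0.5871) x1=(1.8343, -1.9482) x2=(1.5454, -0.7239) x3=(0.7029, 0.1430)
step 20: x0=(0.9275, -0.5828) x1=(1.8448, -1.9664) x2=(1.5749, -0.7433) x3=(0.6730, 0.0871)
step 21: x0=(0.8888, -0.5756) x1=(1.8553, -1.9845) x2=(1.6061, -0.7633) x3=(0.6441, 0.0289)
step 22: x0=(0.8554, -0.5752) x1=(1.8658, -2.0024) x2=(1.6353, -0.7828) x3=(0.6130, -0.0237)
step 23: x0=(0.8401, -0.6106) x1=(1.8762, -2.0202) x2=(1.6628, -0.8019) x3=(0.5671, -0.0424)
step 24: x0=(0.8336, -0.6605) x1=(1.8866, -2.0379) x2=(1.6889, -0.8208) x3=(0.5148, -0.0476)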